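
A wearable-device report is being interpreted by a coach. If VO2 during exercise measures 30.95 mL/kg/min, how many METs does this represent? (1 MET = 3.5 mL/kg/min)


METs = VO2 / 3.5 = 30.95 / 3.5 = 8.84

8.84 METs


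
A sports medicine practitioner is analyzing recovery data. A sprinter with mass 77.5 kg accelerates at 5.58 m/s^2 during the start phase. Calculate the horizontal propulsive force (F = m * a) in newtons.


F = m * a
= 77.5 * 5.58
= 432.45 N

432.45 N


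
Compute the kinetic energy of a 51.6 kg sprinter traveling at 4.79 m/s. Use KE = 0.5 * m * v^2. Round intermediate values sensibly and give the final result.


Velocity squared = 22.9441
KE = 0.5 * 51.6 * 22.9441 = 591.96 J

591.96 J


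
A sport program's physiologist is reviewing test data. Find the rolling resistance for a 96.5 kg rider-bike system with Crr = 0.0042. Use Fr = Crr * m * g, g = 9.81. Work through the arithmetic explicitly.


m * g = 96.5 * 9.81 = 946.665 N
Fr = 0.0042 * 946.665 = 3.976 N

3.976 N


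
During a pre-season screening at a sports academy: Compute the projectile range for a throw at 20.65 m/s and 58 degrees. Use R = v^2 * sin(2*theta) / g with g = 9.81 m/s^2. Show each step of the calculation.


Two times the angle = 116 degrees
sin(116) = 0.898794
R = 426.4225 * 0.898794 / 9.81 = 39.069 m

39.069 m


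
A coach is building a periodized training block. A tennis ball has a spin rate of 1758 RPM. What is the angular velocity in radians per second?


Convert RPM to rad/s: multiply by 2*pi and divide by 60
omega = 1758 * 2 * pi / 60
= 184.097 rad/s

184.097 rad/s


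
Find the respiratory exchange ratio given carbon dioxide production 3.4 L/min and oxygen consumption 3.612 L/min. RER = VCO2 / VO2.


VCO2 = 3.4 L/min
VO2 = 3.612 L/min
RER = 3.4 / 3.612 = 0.9413

0.9413


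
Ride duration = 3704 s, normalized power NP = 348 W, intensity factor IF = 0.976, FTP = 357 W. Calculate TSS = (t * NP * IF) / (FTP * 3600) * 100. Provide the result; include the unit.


Numerator = 3704 * 348 * 0.976 = 1258056.192
Denominator = 357 * 3600 = 1285200
TSS = 1258056.192 / 1285200 * 100
= 97.89

97.89 TSS


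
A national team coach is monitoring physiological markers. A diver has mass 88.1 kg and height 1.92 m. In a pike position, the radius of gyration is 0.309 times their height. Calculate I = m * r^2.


r = 0.309 * 1.92 = 0.59328 m
I = m * r^2 = 88.1 * 0.351981 = 31.01 kg*m^2

31.01 kg*m^2


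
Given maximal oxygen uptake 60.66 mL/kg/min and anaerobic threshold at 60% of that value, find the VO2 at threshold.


Percentage as decimal = 0.6
VO2 at AT = 60.66 * 0.6 = 36.4 mL/kg/min

36.4 mL/kg/min


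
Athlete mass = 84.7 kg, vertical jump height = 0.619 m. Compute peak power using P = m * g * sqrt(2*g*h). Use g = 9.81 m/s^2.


sqrt(2 * 9.81 * 0.619) = sqrt(12.14478) = 3.484936 m/s
P = 84.7 * 9.81 * 3.484936
= 2895.66 W

2895.66 W


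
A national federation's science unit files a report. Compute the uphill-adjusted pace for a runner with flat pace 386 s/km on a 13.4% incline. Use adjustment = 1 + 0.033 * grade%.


Adjustment factor = 1 + 0.033 * 13.4 = 1.4422
Grade-adjusted pace = 386 * 1.4422 = 556.69 s/km

556.69 s/km


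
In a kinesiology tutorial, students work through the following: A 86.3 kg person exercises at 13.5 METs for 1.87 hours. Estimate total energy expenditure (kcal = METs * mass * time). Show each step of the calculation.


Energy = METs * mass(kg) * time(h)
= 13.5 * 86.3 * 1.87
= 2178.64 kcal

2178.64 kcal


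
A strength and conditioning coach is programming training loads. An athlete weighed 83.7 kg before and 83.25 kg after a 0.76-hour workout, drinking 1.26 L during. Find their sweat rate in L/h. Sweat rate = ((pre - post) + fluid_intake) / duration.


Body mass change = 0.45 kg
Total sweat loss = 0.45 + 1.26 = 1.71 L
Rate = 1.71 / 0.76 = 2.25 L/h

2.25 L/h


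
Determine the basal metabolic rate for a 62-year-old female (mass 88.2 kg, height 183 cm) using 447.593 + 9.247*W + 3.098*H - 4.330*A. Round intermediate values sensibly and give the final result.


BMR = 447.593 + 9.247*88.2 + 3.098*183 - 4.330*62
= 1561.65 kcal/day

1561.65 kcal/day


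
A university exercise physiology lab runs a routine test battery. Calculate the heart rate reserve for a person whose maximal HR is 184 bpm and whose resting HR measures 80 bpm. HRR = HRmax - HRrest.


HRmax = 184 bpm
HRrest = 80 bpm
HRR = 184 - 80 = 104 bpm

104 bpm


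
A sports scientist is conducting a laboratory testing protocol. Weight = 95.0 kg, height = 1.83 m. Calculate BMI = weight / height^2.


height^2 = 1.83^2 = 3.3489
BMI = 95.0 / 3.3489 = 28.37 kg/m^2

28.37 kg/m^2


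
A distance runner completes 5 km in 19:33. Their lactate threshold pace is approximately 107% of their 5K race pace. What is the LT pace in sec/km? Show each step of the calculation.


Convert to seconds: 19 min 33 s = 1173 s
Pace per km = 1173 / 5 = 234.6 s/km
LT pace = 234.6 * 1.07 = 251.02 s/km

251.02 s/km


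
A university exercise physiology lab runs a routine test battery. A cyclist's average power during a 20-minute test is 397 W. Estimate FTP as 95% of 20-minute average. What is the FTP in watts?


FTP = 20-min power * 0.95
= 397 * 0.95
= 377.15 W

377.15 W


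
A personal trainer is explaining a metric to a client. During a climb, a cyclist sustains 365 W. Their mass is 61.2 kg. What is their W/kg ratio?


Power-to-weight = 365 W / 61.2 kg
= 5.964 W/kg

5.964 W/kg


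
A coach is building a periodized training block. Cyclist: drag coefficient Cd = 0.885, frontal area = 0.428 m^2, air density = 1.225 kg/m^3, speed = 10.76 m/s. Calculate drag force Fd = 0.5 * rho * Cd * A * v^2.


v^2 = 10.76^2 = 115.7776
Fd = 0.5 * 1.225 * 0.885 * 0.428 * 115.7776
= 26.861 N

26.861 N


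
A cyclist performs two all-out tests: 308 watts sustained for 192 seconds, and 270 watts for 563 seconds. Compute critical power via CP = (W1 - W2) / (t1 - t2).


W1 = P1 * t1 = 308 * 192 = 59136 J
W2 = P2 * t2 = 270 * 563 = 152010 J
CP = (59136 - 152010) / (192 - 563)
= 250.33 W

250.33 W


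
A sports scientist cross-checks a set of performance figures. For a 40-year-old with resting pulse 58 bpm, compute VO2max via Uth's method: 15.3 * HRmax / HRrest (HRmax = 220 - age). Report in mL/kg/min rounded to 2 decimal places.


Step 1: HRmax = 220 - 40 = 180 bpm
Step 2: Ratio = 180 / 58 = 3.1034
Step 3: VO2max = 15.3 * 3.1034 = 47.48 mL/kg/min

47.48 mL/kg/min


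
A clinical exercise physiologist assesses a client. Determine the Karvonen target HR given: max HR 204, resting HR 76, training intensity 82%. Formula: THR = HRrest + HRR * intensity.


HRR = HRmax - HRrest = 204 - 76 = 128
THR = 76 + 128 * 0.82
= 180.96 bpm

180.96 bpm


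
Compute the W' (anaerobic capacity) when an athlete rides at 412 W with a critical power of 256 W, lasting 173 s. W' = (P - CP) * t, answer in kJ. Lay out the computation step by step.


Above-CP power = 156 W
Duration = 173 s
W' = 156 * 173 = 26988 J
Convert: 26988 / 1000 = 26.988 kJ

26.988 kJ


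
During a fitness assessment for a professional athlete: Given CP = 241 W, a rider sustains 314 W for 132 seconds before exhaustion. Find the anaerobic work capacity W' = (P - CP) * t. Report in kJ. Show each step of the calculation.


Excess power = 314 - 241 = 73 W
Work above CP = 73 * 132 = 9636 J
W' = 9.636 kJ

9.636 kJ


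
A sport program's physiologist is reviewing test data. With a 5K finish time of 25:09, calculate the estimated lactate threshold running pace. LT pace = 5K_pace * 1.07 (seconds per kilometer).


Race duration = 1509 s for 5 km
Average pace = 1509 / 5 = 301.8 s/km
LT pace = 301.8 * 1.07
= 322.93 s/km

322.93 s/km


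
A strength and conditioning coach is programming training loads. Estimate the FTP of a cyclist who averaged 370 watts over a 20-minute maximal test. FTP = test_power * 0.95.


FTP = 370 * 0.95 = 351.5 W

351.5 W


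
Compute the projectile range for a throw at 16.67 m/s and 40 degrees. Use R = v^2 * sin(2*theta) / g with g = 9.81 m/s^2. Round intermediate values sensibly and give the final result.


Two times the angle = 80 degrees
sin(80) = 0.984808
R = 277.8889 * 0.984808 / 9.81 = 27.897 m

27.897 m


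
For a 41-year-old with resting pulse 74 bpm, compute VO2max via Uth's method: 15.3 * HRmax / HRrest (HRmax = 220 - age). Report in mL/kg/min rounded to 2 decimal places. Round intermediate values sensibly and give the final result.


Step 1: HRmax = 220 - 41 = 179 bpm
Step 2: Ratio = 179 / 74 = 2.4189
Step 3: VO2max = 15.3 * 2.4189 = 37.01 mL/kg/min

37.01 mL/kg/min


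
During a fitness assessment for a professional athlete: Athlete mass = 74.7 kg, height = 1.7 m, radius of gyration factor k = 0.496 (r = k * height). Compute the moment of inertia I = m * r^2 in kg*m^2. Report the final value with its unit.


r = k * height = 0.496 * 1.7 = 0.8432 m
r^2 = 0.8432^2 = 0.710986
I = 74.7 * 0.710986 = 53.111 kg*m^2

53.111 kg*m^2


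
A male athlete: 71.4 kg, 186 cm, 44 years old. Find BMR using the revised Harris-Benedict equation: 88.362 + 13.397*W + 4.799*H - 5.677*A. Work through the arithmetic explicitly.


Intercept = 88.362
Weight contribution = 13.397 * 71.4 = 956.5458
Height contribution = 4.799 * 186 = 892.614
Age contribution = 5.677 * 44 = 249.788
BMR = 88.362 + 956.5458 + 892.614 - 249.788
= 1687.73 kcal/day

1687.73 kcal/day


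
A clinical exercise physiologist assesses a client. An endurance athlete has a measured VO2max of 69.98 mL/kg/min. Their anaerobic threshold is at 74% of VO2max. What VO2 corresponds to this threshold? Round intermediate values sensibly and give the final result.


Anaerobic threshold VO2 = VO2max * 74%
= 69.98 * 0.74
= 51.79 mL/kg/min

51.79 mL/kg/min


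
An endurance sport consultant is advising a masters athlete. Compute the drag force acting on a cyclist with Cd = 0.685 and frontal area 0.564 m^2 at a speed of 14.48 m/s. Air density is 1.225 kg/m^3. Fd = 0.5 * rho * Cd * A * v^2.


Step 1: v^2 = 209.6704
Step 2: Fd = 0.5 * 1.225 * 0.685 * 0.564 * 209.6704
= 49.615 N

49.615 N


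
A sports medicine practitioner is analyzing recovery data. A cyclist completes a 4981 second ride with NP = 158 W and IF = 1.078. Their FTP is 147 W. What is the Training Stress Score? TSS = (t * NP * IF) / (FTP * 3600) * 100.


t * NP * IF = 4981 * 158 * 1.078 = 848383.844
FTP * 3600 = 529200
TSS = (848383.844 / 529200) * 100 = 160.31

160.31 TSS


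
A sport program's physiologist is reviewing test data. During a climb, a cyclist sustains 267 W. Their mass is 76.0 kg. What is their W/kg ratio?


Power-to-weight = 267 W / 76.0 kg
= 3.513 W/kg

3.513 W/kg


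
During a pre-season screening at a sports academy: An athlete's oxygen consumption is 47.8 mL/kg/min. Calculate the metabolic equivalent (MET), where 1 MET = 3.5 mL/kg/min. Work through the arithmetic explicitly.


MET = VO2 / 3.5
= 47.8 / 3.5
= 13.66 METs

13.66 METs


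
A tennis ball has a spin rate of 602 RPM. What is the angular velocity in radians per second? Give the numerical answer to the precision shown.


Convert RPM to rad/s: multiply by 2*pi and divide by 60
omega = 602 * 2 * pi / 60
= 63.041 rad/s

63.041 rad/s


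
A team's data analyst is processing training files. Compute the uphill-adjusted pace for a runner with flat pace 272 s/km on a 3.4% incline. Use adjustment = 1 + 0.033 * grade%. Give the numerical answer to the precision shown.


Adjustment factor = 1 + 0.033 * 3.4 = 1.1122
Grade-adjusted pace = 272 * 1.1122 = 302.52 s/km

302.52 s/km


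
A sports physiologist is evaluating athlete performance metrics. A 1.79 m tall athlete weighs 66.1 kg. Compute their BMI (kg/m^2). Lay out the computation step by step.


height^2 = 3.2041 m^2
BMI = 66.1 / 3.2041 = 20.63 kg/m^2

20.63 kg/m^2


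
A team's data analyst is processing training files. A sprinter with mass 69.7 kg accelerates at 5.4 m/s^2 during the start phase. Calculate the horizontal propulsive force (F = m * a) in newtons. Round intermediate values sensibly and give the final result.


F = m * a
= 69.7 * 5.4
= 376.38 N

376.38 N


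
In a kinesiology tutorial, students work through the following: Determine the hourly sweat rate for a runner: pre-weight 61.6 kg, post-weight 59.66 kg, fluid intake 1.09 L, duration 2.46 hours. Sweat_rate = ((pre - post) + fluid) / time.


Mass lost = 61.6 - 59.66 = 1.94 kg
Add fluid consumed: 1.94 + 1.09 = 3.03 L total sweat
Sweat rate = 3.03 / 2.46 = 1.232 L/h

1.232 L/h


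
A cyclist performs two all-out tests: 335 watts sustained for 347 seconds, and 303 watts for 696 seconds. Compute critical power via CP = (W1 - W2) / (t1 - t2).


W1 = P1 * t1 = 335 * 347 = 116245 J
W2 = P2 * t2 = 303 * 696 = 210888 J
CP = (116245 - 210888) / (347 - 696)
= 271.18 W

271.18 W


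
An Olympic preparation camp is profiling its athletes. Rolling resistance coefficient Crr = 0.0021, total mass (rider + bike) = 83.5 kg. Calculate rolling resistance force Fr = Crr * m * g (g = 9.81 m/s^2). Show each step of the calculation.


Fr = Crr * m * g
= 0.0021 * 83.5 * 9.81
= 1.72 N

1.72 N


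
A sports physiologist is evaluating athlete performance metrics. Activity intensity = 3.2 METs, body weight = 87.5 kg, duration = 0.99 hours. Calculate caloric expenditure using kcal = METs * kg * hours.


kcal = 3.2 * 87.5 * 0.99
= 280.0 * 0.99
= 277.2 kcal

277.2 kcal


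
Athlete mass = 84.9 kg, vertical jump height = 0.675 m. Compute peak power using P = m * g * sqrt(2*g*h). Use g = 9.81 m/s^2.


sqrt(2 * 9.81 * 0.675) = sqrt(13.2435) = 3.639162 m/s
P = 84.9 * 9.81 * 3.639162
= 3030.95 W

3030.95 W


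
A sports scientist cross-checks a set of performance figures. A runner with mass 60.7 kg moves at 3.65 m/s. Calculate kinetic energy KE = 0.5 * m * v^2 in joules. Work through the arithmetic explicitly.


v^2 = 3.65^2 = 13.3225
KE = 0.5 * 60.7 * 13.3225
= 404.34 J

404.34 J


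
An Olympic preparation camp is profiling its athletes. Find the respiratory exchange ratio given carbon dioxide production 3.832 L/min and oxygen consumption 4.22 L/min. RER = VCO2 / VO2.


VCO2 = 3.832 L/min
VO2 = 4.22 L/min
RER = 3.832 / 4.22 = 0.9081

0.9081


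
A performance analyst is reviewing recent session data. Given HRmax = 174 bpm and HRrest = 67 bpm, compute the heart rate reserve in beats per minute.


Heart rate reserve = maximum HR minus resting HR
HRR = 174 - 67 = 107 bpm

107 bpm


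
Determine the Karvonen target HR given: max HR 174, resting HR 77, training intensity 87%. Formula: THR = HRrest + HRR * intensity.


HRR = HRmax - HRrest = 174 - 77 = 97
THR = 77 + 97 * 0.87
= 161.39 bpm

161.39 bpm


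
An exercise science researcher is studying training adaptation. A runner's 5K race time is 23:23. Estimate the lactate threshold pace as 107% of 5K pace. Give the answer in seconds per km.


Total race time = 23*60 + 23 = 1403 seconds
5K pace = 1403 / 5 = 280.6 sec/km
LT pace = 280.6 * 1.07 = 300.24 sec/km

300.24 s/km


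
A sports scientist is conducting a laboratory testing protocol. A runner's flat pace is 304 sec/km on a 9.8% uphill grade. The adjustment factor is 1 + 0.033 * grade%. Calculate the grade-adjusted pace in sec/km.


Factor = 1 + 0.033 * 9.8 = 1.3234
Adjusted pace = 304 * 1.3234
= 402.31 sec/km

402.31 s/km


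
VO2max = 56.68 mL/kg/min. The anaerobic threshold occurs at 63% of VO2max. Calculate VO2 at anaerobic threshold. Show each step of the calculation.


AT fraction = 63 / 100 = 0.63
AT VO2 = 56.68 * 0.63
= 35.71 mL/kg/min

35.71 mL/kg/min


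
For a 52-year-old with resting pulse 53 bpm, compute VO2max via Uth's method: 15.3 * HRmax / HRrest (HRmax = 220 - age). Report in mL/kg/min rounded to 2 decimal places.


Step 1: HRmax = 220 - 52 = 168 bpm
Step 2: Ratio = 168 / 53 = 3.1698
Step 3: VO2max = 15.3 * 3.1698 = 48.5 mL/kg/min

48.5 mL/kg/min


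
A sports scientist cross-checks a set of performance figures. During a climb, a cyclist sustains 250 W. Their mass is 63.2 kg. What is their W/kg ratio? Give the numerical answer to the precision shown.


Power-to-weight = 250 W / 63.2 kg
= 3.956 W/kg

3.956 W/kg


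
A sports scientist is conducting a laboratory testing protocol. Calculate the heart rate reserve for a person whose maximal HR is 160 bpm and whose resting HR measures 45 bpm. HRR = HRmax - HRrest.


HRmax = 160 bpm
HRrest = 45 bpm
HRR = 160 - 45 = 115 bpm

115 bpm


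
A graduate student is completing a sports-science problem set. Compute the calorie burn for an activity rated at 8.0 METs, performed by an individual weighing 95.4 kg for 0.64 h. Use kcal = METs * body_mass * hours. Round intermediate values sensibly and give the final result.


Product of METs and mass = 8.0 * 95.4 = 763.2
Total kcal = 763.2 * 0.64 = 488.45 kcal

488.45 kcal


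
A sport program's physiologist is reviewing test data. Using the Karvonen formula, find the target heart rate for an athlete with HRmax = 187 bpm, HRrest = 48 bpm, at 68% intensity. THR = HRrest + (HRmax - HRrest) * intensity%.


HRR = 187 - 48 = 139
THR = 48 + 139 * 0.68
= 48 + 94.52
= 142.52 bpm

142.52 bpm


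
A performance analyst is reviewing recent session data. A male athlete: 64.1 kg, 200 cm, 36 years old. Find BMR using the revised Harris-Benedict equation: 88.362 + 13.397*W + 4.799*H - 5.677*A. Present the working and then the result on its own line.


Intercept = 88.362
Weight contribution = 13.397 * 64.1 = 858.7477
Height contribution = 4.799 * 200 = 959.8
Age contribution = 5.677 * 36 = 204.372
BMR = 88.362 + 858.7477 + 959.8 - 204.372
= 1702.54 kcal/day

1702.54 kcal/day


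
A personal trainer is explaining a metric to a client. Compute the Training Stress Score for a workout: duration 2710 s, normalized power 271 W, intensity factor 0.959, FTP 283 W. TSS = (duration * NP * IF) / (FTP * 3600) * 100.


Product = 2710 * 271 * 0.959 = 704299.19
Base = 283 * 3600 = 1018800
TSS = 704299.19 / 1018800 * 100 = 69.13

69.13 TSS


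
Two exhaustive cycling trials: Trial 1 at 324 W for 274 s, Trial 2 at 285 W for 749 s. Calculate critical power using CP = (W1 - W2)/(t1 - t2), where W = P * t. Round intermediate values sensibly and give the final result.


W1 = 324 * 274 = 88776 J
W2 = 285 * 749 = 213465 J
CP = (88776 - 213465) / (274 - 749)
= -124689 / -475
= 262.5 W

262.5 W


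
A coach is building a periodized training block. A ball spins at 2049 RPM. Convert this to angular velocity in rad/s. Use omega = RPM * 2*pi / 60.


omega = 2049 * 2 * pi / 60
= 2049 * 6.28318531 / 60
= 12874.247 / 60
= 214.571 rad/s

214.571 rad/s


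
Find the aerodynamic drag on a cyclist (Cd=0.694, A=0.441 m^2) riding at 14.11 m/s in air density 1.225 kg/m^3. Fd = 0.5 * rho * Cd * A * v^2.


Fd = 0.5 * 1.225 * 0.694 * 0.441 * 14.11^2
= 0.5 * 1.225 * 0.694 * 0.441 * 199.0921
= 37.321 N

37.321 N


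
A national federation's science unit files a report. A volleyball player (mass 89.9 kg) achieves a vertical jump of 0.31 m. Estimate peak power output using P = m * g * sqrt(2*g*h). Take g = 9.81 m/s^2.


2 * g * h = 2 * 9.81 * 0.31 = 6.0822
sqrt(6.0822) = 2.466212 m/s
P = 89.9 * 9.81 * 2.466212 = 2175.0 W

2175.0 W


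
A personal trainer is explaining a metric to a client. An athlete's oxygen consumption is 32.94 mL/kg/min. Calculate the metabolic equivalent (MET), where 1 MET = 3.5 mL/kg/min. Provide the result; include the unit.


MET = VO2 / 3.5
= 32.94 / 3.5
= 9.41 METs

9.41 METs


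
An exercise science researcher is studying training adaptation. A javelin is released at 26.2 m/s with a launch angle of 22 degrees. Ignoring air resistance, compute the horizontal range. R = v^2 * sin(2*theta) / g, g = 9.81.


Launch speed squared = 686.44
sin(2 * 22 deg) = 0.694658
Range = 686.44 * 0.694658 / 9.81
= 48.608 m

48.608 m


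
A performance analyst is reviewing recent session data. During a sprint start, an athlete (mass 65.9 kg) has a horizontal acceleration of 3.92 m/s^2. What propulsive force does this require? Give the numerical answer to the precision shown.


Propulsive force = mass * acceleration
= 65.9 kg * 3.92 m/s^2
= 258.33 N

258.33 N


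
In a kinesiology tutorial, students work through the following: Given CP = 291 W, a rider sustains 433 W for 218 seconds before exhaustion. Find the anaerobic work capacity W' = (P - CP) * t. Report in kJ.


Excess power = 433 - 291 = 142 W
Work above CP = 142 * 218 = 30956 J
W' = 30.956 kJ

30.956 kJ


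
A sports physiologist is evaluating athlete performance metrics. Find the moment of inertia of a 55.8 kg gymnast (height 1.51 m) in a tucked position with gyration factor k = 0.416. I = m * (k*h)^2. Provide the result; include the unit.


Radius of gyration = 0.416 * 1.51 = 0.62816 m
I = 55.8 * 0.62816^2
= 55.8 * 0.394585
= 22.018 kg*m^2

22.018 kg*m^2


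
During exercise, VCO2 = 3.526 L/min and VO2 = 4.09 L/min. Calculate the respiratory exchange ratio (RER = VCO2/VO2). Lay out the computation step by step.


RER = VCO2 / VO2
= 3.526 / 4.09
= 0.8621

0.8621


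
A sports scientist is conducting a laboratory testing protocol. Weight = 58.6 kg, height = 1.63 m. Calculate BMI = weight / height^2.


height^2 = 1.63^2 = 2.6569
BMI = 58.6 / 2.6569 = 22.06 kg/m^2

22.06 kg/m^2


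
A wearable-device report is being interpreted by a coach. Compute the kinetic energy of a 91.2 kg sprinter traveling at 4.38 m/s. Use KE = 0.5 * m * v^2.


Velocity squared = 19.1844
KE = 0.5 * 91.2 * 19.1844 = 874.81 J

874.81 J


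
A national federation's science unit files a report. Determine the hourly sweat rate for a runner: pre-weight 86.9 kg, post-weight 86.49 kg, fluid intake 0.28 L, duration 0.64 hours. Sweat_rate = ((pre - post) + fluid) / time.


Mass lost = 86.9 - 86.49 = 0.41 kg
Add fluid consumed: 0.41 + 0.28 = 0.69 L total sweat
Sweat rate = 0.69 / 0.64 = 1.078 L/h

1.078 L/h


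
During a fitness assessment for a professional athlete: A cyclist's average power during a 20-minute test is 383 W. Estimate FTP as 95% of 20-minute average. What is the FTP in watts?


FTP = 20-min power * 0.95
= 383 * 0.95
= 363.85 W

363.85 W


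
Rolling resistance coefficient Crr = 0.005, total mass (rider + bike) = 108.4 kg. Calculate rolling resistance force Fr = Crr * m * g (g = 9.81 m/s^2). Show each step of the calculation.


Fr = Crr * m * g
= 0.005 * 108.4 * 9.81
= 5.317 N

5.317 N


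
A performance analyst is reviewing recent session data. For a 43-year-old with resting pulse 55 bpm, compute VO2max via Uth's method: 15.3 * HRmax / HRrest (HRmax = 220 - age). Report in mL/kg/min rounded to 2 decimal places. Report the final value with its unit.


Step 1: HRmax = 220 - 43 = 177 bpm
Step 2: Ratio = 177 / 55 = 3.2182
Step 3: VO2max = 15.3 * 3.2182 = 49.24 mL/kg/min

49.24 mL/kg/min


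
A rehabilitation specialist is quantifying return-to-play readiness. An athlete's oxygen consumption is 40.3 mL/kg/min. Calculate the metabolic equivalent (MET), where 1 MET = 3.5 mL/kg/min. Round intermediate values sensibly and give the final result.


MET = VO2 / 3.5
= 40.3 / 3.5
= 11.51 METs

11.51 METs


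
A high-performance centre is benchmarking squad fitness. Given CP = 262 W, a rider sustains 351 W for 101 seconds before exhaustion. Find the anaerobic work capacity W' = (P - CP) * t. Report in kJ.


Excess power = 351 - 262 = 89 W
Work above CP = 89 * 101 = 8989 J
W' = 8.989 kJ

8.989 kJ


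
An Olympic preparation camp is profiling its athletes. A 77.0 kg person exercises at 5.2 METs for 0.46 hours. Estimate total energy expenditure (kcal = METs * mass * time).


Energy = METs * mass(kg) * time(h)
= 5.2 * 77.0 * 0.46
= 184.18 kcal

184.18 kcal


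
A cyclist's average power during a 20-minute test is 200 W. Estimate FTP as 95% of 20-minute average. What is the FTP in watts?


FTP = 20-min power * 0.95
= 200 * 0.95
= 190.0 W

190.0 W


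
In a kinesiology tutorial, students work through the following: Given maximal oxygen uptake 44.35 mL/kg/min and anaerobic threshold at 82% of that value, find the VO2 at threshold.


Percentage as decimal = 0.82
VO2 at AT = 44.35 * 0.82 = 36.37 mL/kg/min

36.37 mL/kg/min


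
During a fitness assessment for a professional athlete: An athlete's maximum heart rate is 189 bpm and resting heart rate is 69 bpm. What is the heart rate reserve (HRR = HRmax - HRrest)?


HRR = HRmax - HRrest
= 189 - 69
= 120 bpm

120 bpm


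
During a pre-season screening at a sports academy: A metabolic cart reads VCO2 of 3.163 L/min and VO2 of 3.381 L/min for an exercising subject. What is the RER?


RER = VCO2 / VO2 = 3.163 / 3.381 = 0.9355

0.9355


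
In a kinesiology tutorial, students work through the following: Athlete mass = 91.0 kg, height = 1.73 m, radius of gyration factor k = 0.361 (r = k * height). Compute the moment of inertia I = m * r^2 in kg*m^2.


r = k * height = 0.361 * 1.73 = 0.62453 m
r^2 = 0.62453^2 = 0.390038
I = 91.0 * 0.390038 = 35.493 kg*m^2

35.493 kg*m^2


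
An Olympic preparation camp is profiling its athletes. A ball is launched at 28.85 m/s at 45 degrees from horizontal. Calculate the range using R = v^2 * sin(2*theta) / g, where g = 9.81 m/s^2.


sin(2 * 45) = sin(90) = 1.0
v^2 = 28.85^2 = 832.3225
R = 832.3225 * 1.0 / 9.81
= 84.844 m

84.844 m


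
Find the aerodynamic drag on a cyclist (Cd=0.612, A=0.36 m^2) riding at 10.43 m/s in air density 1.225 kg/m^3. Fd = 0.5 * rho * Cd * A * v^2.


Fd = 0.5 * 1.225 * 0.612 * 0.36 * 10.43^2
= 0.5 * 1.225 * 0.612 * 0.36 * 108.7849
= 14.68 N

14.68 N


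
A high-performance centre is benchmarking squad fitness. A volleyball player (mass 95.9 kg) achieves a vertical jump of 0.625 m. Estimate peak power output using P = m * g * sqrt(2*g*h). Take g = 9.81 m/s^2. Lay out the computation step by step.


2 * g * h = 2 * 9.81 * 0.625 = 12.2625
sqrt(12.2625) = 3.501785 m/s
P = 95.9 * 9.81 * 3.501785 = 3294.41 W

3294.41 W


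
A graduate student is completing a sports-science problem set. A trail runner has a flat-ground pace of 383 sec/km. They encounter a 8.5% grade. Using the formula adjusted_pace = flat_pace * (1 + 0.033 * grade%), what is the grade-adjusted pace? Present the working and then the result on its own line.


Grade factor = 1 + 0.033 * 8.5 = 1.2805
Adjusted = 383 * 1.2805 = 490.43 sec/km

490.43 s/km


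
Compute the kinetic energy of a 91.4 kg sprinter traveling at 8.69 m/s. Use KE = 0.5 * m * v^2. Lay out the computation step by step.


Velocity squared = 75.5161
KE = 0.5 * 91.4 * 75.5161 = 3451.09 J

3451.09 J


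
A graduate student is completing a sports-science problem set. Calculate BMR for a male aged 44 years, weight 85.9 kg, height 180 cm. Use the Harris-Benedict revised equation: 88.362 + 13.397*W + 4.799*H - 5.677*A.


Substituting values:
W term = 13.397 * 85.9 = 1150.8023
H term = 4.799 * 180 = 863.82
A term = 5.677 * 44 = 249.788
BMR = 1853.2 kcal/day

1853.2 kcal/day


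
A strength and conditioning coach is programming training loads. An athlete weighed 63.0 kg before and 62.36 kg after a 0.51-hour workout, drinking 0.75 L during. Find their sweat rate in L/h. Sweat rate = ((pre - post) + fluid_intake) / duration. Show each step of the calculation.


Body mass change = 0.64 kg
Total sweat loss = 0.64 + 0.75 = 1.39 L
Rate = 1.39 / 0.51 = 2.725 L/h

2.725 L/h


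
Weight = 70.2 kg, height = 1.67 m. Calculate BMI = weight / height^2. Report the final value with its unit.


height^2 = 1.67^2 = 2.7889
BMI = 70.2 / 2.7889 = 25.17 kg/m^2

25.17 kg/m^2


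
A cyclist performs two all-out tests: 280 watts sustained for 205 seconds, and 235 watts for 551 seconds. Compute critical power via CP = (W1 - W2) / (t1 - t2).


W1 = P1 * t1 = 280 * 205 = 57400 J
W2 = P2 * t2 = 235 * 551 = 129485 J
CP = (57400 - 129485) / (205 - 551)
= 208.34 W

208.34 W


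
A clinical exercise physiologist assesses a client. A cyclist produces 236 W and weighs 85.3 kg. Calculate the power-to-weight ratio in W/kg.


P/W = power / mass
= 236 / 85.3
= 2.767 W/kg

2.767 W/kg


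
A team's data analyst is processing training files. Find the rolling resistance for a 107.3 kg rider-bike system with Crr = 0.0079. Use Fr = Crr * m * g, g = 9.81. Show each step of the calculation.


m * g = 107.3 * 9.81 = 1052.613 N
Fr = 0.0079 * 1052.613 = 8.316 N

8.316 N


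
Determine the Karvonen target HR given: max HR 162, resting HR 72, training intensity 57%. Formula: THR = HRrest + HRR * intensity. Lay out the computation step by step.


HRR = HRmax - HRrest = 162 - 72 = 90
THR = 72 + 90 * 0.57
= 123.3 bpm

123.3 bpm


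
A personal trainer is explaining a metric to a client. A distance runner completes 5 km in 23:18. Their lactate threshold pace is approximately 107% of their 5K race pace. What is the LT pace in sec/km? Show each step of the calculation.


Convert to seconds: 23 min 18 s = 1398 s
Pace per km = 1398 / 5 = 279.6 s/km
LT pace = 279.6 * 1.07 = 299.17 s/km

299.17 s/km


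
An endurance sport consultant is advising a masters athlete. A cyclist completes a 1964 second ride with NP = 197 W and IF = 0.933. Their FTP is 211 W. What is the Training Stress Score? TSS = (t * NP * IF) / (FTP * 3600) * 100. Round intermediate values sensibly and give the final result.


t * NP * IF = 1964 * 197 * 0.933 = 360985.164
FTP * 3600 = 759600
TSS = (360985.164 / 759600) * 100 = 47.52

47.52 TSS


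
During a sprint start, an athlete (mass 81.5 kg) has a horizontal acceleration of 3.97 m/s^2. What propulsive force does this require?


Propulsive force = mass * acceleration
= 81.5 kg * 3.97 m/s^2
= 323.56 N

323.56 N


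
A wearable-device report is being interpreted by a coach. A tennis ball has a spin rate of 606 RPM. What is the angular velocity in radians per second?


Convert RPM to rad/s: multiply by 2*pi and divide by 60
omega = 606 * 2 * pi / 60
= 63.46 rad/s

63.46 rad/s


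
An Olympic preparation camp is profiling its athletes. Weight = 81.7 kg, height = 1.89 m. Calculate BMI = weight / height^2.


height^2 = 1.89^2 = 3.5721
BMI = 81.7 / 3.5721 = 22.87 kg/m^2

22.87 kg/m^2


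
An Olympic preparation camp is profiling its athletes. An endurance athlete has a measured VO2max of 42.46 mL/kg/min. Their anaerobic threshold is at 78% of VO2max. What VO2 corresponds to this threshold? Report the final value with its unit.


Anaerobic threshold VO2 = VO2max * 78%
= 42.46 * 0.78
= 33.12 mL/kg/min

33.12 mL/kg/min


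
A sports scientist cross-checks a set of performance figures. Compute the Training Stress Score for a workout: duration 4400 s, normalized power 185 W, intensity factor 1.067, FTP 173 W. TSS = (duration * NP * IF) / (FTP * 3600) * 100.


Product = 4400 * 185 * 1.067 = 868538.0
Base = 173 * 3600 = 622800
TSS = 868538.0 / 622800 * 100 = 139.46

139.46 TSS


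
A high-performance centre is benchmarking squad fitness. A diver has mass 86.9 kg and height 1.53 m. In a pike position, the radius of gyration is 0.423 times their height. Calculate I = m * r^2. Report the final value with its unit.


r = 0.423 * 1.53 = 0.64719 m
I = m * r^2 = 86.9 * 0.418855 = 36.398 kg*m^2

36.398 kg*m^2


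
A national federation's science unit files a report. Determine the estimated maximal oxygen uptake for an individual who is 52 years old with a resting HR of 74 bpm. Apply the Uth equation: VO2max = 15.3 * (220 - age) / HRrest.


HRmax = 220 - 52 = 168
VO2max = 15.3 * (168 / 74)
= 15.3 * 2.2703
= 34.74 mL/kg/min

34.74 mL/kg/min


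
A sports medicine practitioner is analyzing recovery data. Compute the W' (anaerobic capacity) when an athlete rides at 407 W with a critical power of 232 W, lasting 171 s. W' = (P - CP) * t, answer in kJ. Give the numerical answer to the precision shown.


Above-CP power = 175 W
Duration = 171 s
W' = 175 * 171 = 29925 J
Convert: 29925 / 1000 = 29.925 kJ

29.925 kJ


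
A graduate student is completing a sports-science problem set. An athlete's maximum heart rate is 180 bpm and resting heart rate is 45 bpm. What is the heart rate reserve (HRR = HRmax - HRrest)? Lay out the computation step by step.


HRR = HRmax - HRrest
= 180 - 45
= 135 bpm

135 bpm


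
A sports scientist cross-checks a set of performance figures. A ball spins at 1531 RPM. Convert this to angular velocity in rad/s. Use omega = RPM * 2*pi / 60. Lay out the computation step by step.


omega = 1531 * 2 * pi / 60
= 1531 * 6.28318531 / 60
= 9619.557 / 60
= 160.326 rad/s

160.326 rad/s


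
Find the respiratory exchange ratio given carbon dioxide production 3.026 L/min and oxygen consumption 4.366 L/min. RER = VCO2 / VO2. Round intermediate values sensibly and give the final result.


VCO2 = 3.026 L/min
VO2 = 4.366 L/min
RER = 3.026 / 4.366 = 0.6931

0.6931


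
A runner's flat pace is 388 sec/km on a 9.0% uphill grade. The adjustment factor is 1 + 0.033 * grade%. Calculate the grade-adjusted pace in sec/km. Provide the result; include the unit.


Factor = 1 + 0.033 * 9.0 = 1.297
Adjusted pace = 388 * 1.297
= 503.24 sec/km

503.24 s/km


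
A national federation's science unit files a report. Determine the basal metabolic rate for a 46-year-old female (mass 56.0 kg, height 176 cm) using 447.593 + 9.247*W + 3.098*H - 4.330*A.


BMR = 447.593 + 9.247*56.0 + 3.098*176 - 4.330*46
= 1311.49 kcal/day

1311.49 kcal/day


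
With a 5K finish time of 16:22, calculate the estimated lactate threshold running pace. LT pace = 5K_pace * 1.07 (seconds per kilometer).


Race duration = 982 s for 5 km
Average pace = 982 / 5 = 196.4 s/km
LT pace = 196.4 * 1.07
= 210.15 s/km

210.15 s/km


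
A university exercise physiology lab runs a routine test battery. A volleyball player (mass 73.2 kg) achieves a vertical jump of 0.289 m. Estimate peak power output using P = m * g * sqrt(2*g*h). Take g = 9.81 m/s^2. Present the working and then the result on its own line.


2 * g * h = 2 * 9.81 * 0.289 = 5.67018
sqrt(5.67018) = 2.381214 m/s
P = 73.2 * 9.81 * 2.381214 = 1709.93 W

1709.93 W


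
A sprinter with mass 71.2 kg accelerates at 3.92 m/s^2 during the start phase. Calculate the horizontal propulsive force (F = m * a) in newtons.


F = m * a
= 71.2 * 3.92
= 279.1 N

279.1 N


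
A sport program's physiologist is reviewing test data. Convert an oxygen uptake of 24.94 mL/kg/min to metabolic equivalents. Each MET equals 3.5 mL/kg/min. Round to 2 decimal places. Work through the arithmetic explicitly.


One MET = 3.5 mL/kg/min
Number of METs = 24.94 / 3.5
= 7.13 METs

7.13 METs


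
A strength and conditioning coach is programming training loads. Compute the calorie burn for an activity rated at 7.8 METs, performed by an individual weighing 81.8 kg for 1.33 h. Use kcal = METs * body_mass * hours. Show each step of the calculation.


Product of METs and mass = 7.8 * 81.8 = 638.04
Total kcal = 638.04 * 1.33 = 848.59 kcal

848.59 kcal


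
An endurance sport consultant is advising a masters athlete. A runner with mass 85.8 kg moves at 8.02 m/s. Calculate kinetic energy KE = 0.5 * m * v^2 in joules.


v^2 = 8.02^2 = 64.3204
KE = 0.5 * 85.8 * 64.3204
= 2759.35 J

2759.35 J


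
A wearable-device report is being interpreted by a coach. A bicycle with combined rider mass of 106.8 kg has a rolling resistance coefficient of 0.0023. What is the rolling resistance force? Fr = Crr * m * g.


Fr = 0.0023 * 106.8 * 9.81
= 0.24564 * 9.81
= 2.41 N

2.41 N


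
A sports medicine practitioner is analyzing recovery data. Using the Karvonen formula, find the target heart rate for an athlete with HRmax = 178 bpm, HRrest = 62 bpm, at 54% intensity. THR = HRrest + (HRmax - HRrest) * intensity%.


HRR = 178 - 62 = 116
THR = 62 + 116 * 0.54
= 62 + 62.64
= 124.64 bpm

124.64 bpm


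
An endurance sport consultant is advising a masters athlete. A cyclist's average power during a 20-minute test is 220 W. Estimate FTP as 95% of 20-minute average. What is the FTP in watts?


FTP = 20-min power * 0.95
= 220 * 0.95
= 209.0 W

209.0 W


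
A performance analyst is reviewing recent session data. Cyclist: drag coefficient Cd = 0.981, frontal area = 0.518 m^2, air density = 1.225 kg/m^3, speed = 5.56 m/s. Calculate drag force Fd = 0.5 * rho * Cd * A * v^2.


v^2 = 5.56^2 = 30.9136
Fd = 0.5 * 1.225 * 0.981 * 0.518 * 30.9136
= 9.622 N

9.622 N


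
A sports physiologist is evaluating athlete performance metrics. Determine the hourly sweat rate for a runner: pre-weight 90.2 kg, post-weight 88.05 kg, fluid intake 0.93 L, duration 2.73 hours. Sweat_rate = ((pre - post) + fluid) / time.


Mass lost = 90.2 - 88.05 = 2.15 kg
Add fluid consumed: 2.15 + 0.93 = 3.08 L total sweat
Sweat rate = 3.08 / 2.73 = 1.128 L/h

1.128 L/h


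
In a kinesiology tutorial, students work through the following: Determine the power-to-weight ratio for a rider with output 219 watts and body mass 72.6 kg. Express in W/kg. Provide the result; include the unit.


P/W = 219 / 72.6 = 3.017 W/kg

3.017 W/kg


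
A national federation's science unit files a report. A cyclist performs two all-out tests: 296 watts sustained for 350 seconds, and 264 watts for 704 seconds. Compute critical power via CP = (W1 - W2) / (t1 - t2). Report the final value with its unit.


W1 = P1 * t1 = 296 * 350 = 103600 J
W2 = P2 * t2 = 264 * 704 = 185856 J
CP = (103600 - 185856) / (350 - 704)
= 232.36 W

232.36 W


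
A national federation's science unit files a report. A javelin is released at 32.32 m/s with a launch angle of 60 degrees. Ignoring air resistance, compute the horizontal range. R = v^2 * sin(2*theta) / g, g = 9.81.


Launch speed squared = 1044.5824
sin(2 * 60 deg) = 0.866025
Range = 1044.5824 * 0.866025 / 9.81
= 92.216 m

92.216 m


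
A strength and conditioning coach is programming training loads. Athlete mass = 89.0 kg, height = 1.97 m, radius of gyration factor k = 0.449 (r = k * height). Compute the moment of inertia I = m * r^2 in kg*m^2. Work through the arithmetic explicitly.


r = k * height = 0.449 * 1.97 = 0.88453 m
r^2 = 0.88453^2 = 0.782393
I = 89.0 * 0.782393 = 69.633 kg*m^2

69.633 kg*m^2


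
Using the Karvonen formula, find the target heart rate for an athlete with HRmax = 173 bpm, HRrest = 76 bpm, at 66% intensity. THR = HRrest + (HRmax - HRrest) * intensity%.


HRR = 173 - 76 = 97
THR = 76 + 97 * 0.66
= 76 + 64.02
= 140.02 bpm

140.02 bpm


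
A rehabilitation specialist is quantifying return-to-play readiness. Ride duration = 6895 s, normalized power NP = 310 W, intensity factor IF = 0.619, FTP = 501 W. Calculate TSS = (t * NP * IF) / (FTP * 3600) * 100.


Numerator = 6895 * 310 * 0.619 = 1323081.55
Denominator = 501 * 3600 = 1803600
TSS = 1323081.55 / 1803600 * 100
= 73.36

73.36 TSS


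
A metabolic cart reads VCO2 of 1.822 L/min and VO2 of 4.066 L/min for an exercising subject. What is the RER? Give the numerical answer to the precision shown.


RER = VCO2 / VO2 = 1.822 / 4.066 = 0.4481

0.4481


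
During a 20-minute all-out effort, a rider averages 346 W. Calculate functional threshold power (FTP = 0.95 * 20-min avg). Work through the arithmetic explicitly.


FTP = 0.95 * 346
= 328.7 W

328.7 W


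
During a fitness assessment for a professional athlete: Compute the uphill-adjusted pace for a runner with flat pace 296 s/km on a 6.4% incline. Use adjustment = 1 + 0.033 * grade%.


Adjustment factor = 1 + 0.033 * 6.4 = 1.2112
Grade-adjusted pace = 296 * 1.2112 = 358.52 s/km

358.52 s/km


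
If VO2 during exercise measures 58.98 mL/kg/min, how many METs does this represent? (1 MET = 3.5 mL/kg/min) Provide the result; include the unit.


METs = VO2 / 3.5 = 58.98 / 3.5 = 16.85

16.85 METs


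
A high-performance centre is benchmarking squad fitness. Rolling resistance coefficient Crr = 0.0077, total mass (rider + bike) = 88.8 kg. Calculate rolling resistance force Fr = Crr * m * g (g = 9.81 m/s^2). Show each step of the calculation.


Fr = Crr * m * g
= 0.0077 * 88.8 * 9.81
= 6.708 N

6.708 N
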